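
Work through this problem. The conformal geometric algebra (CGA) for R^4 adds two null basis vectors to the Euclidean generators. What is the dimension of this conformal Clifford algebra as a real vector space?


The conformal model of R^4 uses Cl(5,1): the 4 Euclidean generators plus two extra orthogonal generators e+ (e+^2 = +1) and e- (e-^2 = -1), from which the null vectors e0, einf are built.
Number of generators m = 4 + 2 = 6.
dim Cl(p,q) = 2^m = 2^6 = 64


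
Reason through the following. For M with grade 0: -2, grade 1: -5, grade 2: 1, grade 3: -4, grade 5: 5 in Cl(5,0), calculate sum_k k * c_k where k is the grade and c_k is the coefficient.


Grade-weighted sum = sum of grade_k * coefficient_k
0*(-2) = 0
1*(-5) = -5
2*1 = 2
3*(-4) = -12
5*5 = 25
Total = 0 + (-5) + 2 + (-12) + 25 = 10


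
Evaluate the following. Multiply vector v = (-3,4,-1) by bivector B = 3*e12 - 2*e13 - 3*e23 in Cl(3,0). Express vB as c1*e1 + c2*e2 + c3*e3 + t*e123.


vB has grade-1 (vector) and grade-3 (trivector) parts: vB = (v _| B) + (v ^ B).
Vector part <vB>_1:
  e1: -v2*b12 - v3*b13 = -(4)*(3) - (-1)*(-2) = -14
  e2: v1*b12 - v3*b23 = (-3)*(3) - (-1)*(-3) = -12
  e3: v1*b13 + v2*b23 = (-3)*(-2) + (4)*(-3) = -6
Trivector part <vB>_3:
  e123: v1*b23 - v2*b13 + v3*b12 = (-3)*(-3) - (4)*(-2) + (-1)*(3) = 14
vB = -14*e1 - 12*e2 - 6*e3 + 14*e123


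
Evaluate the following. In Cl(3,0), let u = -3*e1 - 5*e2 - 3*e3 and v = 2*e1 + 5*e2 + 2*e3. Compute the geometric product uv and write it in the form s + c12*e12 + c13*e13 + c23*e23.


In Cl(3,0): e_i^2 = 1, e_ie_j = -e_je_i for i != j.
Scalar part = u . v = (-3)*2 + (-5)*5 + (-3)*2
= -6 + (-25) + (-6) = -37
e12 coeff = (-3)*5 - (-5)*2 = -15 - (-10) = -5
e13 coeff = (-3)*2 - (-3)*2 = -6 - (-6) = 0
e23 coeff = (-5)*2 - (-3)*5 = -10 - (-15) = 5
uv = -37 - 5*e12 + 0*e13 + 5*e23


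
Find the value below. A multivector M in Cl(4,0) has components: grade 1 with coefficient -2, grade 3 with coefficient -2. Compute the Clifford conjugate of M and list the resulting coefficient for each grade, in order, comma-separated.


Clifford conjugate sign for grade k: (-1)^(k(k+1)/2)
Grade 1: (-1)^(1*2/2) = (-1)^1 = -1, coeff -2 -> 2
Grade 3: (-1)^(3*4/2) = (-1)^6 = 1, coeff -2 -> -2
Conjugated coefficients: 2, -2


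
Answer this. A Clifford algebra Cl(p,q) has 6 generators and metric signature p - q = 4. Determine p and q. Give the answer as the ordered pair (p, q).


We need p + q = 6 and p - q = 4.
Adding: 2p = 6 + 4 = 10, so p = 5.
Then q = 6 - 5 = 1.
(p, q) = (5, 1)


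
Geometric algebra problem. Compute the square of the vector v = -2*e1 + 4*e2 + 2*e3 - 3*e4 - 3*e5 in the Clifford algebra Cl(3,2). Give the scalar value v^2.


v^2 = sum of c_i^2 * e_i^2
Positive signature terms (e_i^2 = +1): (-2)^2 + 4^2 + 2^2 = 24
Negative signature terms (e_j^2 = -1): (-3)^2 + (-3)^2 = 18
v^2 = 24 - 18 = 6


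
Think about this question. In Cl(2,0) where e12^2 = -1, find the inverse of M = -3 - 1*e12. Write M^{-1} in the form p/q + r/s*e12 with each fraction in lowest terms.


M = -3 - 1*e12, where e12^2 = -1.
Since M commutes with its reverse ~M = a - b*e12, M * ~M = a^2 - b^2*e12^2 = a^2 + b^2.
So M^{-1} = ~M / (a^2 + b^2) = (a - b*e12)/(a^2 + b^2).
a^2 + b^2 = 9 + 1 = 10
Scalar part = -3/10 = -3/10
Bivector coeff = 1/10 = 1/10
M^{-1} = -3/10 + 1/10*e12


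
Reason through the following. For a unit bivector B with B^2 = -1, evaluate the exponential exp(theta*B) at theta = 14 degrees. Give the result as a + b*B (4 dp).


For a unit bivector B with B^2 = -1, the exponential series gives
e^(theta*B) = cos(theta) + sin(theta)*B (the GA analogue of Euler's formula).
theta = 14 degrees = 0.244346 rad
cos(14 deg) = 0.9703
sin(14 deg) = 0.2419
exp(theta*B) = 0.9703 + 0.2419*B


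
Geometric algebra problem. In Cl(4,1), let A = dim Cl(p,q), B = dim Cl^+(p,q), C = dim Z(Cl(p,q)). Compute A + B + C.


n = 4 + 1 = 5
Total dim = 2^5 = 32
Even subalgebra dim = 2^4 = 16
n is odd, so center dim = 2
Sum = 32 + 16 + 2 = 50


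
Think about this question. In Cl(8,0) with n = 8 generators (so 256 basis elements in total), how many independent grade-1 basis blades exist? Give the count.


Number of grade-k basis blades in Cl(p,q) with n = p + q is C(n, k).
n = 8 + 0 = 8
C(8, 1) = 8! / (1! * 7!)
= 40320 / (1 * 5040)
= 8


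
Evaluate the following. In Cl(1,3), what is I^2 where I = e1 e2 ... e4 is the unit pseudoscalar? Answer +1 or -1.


The pseudoscalar I = e1...e_n (product of all n generators) of Cl(p,q) satisfies I^2 = (-1)^(q + n(n-1)/2).
p = 1, q = 3, n = p + q = 4
n(n-1)/2 = 4 * 3 / 2 = 6
Exponent = q + n(n-1)/2 = 3 + 6 = 9
I^2 = (-1)^9 = -1


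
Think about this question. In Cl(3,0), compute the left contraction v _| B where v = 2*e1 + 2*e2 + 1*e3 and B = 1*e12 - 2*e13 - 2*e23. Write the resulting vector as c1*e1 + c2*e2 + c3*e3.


Left contraction v _| B = <vB>_1 (grade-1 part of the geometric product vB).
Using e1_|e12 = e2, e2_|e12 = -e1, e1_|e13 = e3, e3_|e13 = -e1, e2_|e23 = e3, e3_|e23 = -e2:
e1 coeff: -v2*b12 - v3*b13 = -(2)*(1) - (1)*(-2) = 0
e2 coeff: v1*b12 - v3*b23 = (2)*(1) - (1)*(-2) = 4
e3 coeff: v1*b13 + v2*b23 = (2)*(-2) + (2)*(-2) = -8
v _| B = 0*e1 + 4*e2 - 8*e3


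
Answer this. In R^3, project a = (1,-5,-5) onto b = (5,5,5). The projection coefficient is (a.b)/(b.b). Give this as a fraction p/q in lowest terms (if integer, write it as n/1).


Projection coefficient = (a . b) / (b . b)
a . b = 1*5 + (-5)*5 + (-5)*5
= 5 + (-25) + (-25) = -45
b . b = 5^2 + 5^2 + 5^2
= 25 + 25 + 25 = 75
Coefficient = -45/75
In lowest terms: -3/5


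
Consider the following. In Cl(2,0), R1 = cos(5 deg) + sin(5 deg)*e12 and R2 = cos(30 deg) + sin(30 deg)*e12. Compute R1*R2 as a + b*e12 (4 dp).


Same-plane rotors commute and their half-angles add:
R1*R2 = cos(a1 + a2) + sin(a1 + a2)*e12.
a1 + a2 = 5 + 30 = 35 deg
cos(35 deg) = 0.8192
sin(35 deg) = 0.5736
R1*R2 = 0.8192 + 0.5736*e12


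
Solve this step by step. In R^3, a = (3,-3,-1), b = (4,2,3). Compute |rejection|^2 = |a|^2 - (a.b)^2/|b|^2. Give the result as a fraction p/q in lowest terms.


|a|^2 = 3^2 + (-3)^2 + (-1)^2 = 19
|b|^2 = 4^2 + 2^2 + 3^2 = 29
a . b = 3*4 + (-3)*2 + (-1)*3 = 3
(a.b)^2 = 3^2 = 9
|rej|^2 = 19 - 9/29
= (551 - 9)/29
= 542/29
In lowest terms: 542/29


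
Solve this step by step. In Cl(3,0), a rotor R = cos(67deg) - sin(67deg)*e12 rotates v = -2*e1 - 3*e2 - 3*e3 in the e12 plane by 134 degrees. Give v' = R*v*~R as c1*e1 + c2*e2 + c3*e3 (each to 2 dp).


Rotor R = cos(67deg) - sin(67deg)*e12
Rotation angle theta = 2 * 67 = 134 degrees in the e12 plane (e1 -> e2).
The component perpendicular to the plane (e3) is invariant: v'_3 = v3 = -3.00
cos(134deg) = -0.6947, sin(134deg) = 0.7193
v'_1 = v1*cos(theta) - v2*sin(theta) = -2*(-0.6947) - (-3)*0.7193 = 3.55
v'_2 = v1*sin(theta) + v2*cos(theta) = -2*0.7193 + (-3)*(-0.6947) = 0.65
v' = 3.55*e1 + 0.65*e2 - 3.00*e3


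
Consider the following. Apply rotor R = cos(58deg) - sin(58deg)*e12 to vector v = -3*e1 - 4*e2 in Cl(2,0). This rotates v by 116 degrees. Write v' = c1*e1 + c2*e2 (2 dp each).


Rotor R = cos(58deg) - sin(58deg)*e12
Rotation angle theta = 2 * 58 = 116 degrees
v' = R*v*~R rotates v by theta.
cos(116deg) = -0.4384, sin(116deg) = 0.8988
v'_1 = -3*cos(116deg) - (-4)*sin(116deg)
= -3*(-0.4384) - (-4)*0.8988
= 4.91
v'_2 = -3*sin(116deg) + (-4)*cos(116deg)
= -3*0.8988 + (-4)*(-0.4384)
= -0.94
v' = 4.91*e1 - 0.94*e2


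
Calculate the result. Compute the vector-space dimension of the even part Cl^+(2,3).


Even subalgebra dimension = 2^(n-1)
n = 2 + 3 = 5
2^(5 - 1) = 2^4 = 16
Verification: sum of C(5,k) for even k = 1 + 10 + 5 = 16
Result = 16


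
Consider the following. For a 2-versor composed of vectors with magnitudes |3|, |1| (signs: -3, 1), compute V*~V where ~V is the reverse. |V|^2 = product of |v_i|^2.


Each vector v_i has |v_i|^2 = s_i^2
Squared scales: (-3)^2 = 9, 1^2 = 1
|V|^2 = 9 * 1
= 9


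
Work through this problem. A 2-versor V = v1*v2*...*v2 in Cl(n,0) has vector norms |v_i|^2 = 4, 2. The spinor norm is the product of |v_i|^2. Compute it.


Spinor norm N(V) = |v1|^2 * |v2|^2 * ... * |v2|^2
= 4 * 2
Running product: 4, 8
N(V) = 8


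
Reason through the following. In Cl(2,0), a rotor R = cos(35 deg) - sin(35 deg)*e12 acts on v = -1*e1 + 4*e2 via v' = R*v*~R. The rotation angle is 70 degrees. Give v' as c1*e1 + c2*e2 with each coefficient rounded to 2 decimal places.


Rotor R = cos(35deg) - sin(35deg)*e12
Rotation angle theta = 2 * 35 = 70 degrees
v' = R*v*~R rotates v by theta.
cos(70deg) = 0.3420, sin(70deg) = 0.9397
v'_1 = -1*cos(70deg) - 4*sin(70deg)
= -1*0.3420 - 4*0.9397
= -4.10
v'_2 = -1*sin(70deg) + 4*cos(70deg)
= -1*0.9397 + 4*0.3420
= 0.43
v' = -4.10*e1 + 0.43*e2


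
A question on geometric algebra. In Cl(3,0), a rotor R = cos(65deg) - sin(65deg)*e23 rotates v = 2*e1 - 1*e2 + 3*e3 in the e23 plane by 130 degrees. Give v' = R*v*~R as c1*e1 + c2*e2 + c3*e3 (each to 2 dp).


Rotor R = cos(65deg) - sin(65deg)*e23
Rotation angle theta = 2 * 65 = 130 degrees in the e23 plane (e2 -> e3).
The component perpendicular to the plane (e1) is invariant: v'_1 = v1 = 2.00
cos(130deg) = -0.6428, sin(130deg) = 0.7660
v'_2 = v2*cos(theta) - v3*sin(theta) = -1*(-0.6428) - 3*0.7660 = -1.66
v'_3 = v2*sin(theta) + v3*cos(theta) = -1*0.7660 + 3*(-0.6428) = -2.69
v' = 2.00*e1 - 1.66*e2 - 2.69*e3


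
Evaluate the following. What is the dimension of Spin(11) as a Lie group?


Spin(n) double-covers SO(n); both have Lie algebra so(n) of dimension n(n-1)/2.
n = 11
n(n-1) = 11 * 10 = 110
dim Spin(11) = 110/2 = 55


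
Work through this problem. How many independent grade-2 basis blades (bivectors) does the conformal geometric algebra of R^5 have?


The conformal model of R^5 uses Cl(6,1) with m = 5 + 2 = 7 generators.
Number of grade-2 blades = C(m, 2) = C(7, 2)
= 7*6/2 = 21


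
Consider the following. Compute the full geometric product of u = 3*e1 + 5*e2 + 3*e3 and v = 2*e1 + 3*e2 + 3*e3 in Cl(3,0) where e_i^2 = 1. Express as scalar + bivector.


In Cl(3,0): e_i^2 = 1, e_ie_j = -e_je_i for i != j.
Scalar part = u . v = 3*2 + 5*3 + 3*3
= 6 + 15 + 9 = 30
e12 coeff = 3*3 - 5*2 = 9 - 10 = -1
e13 coeff = 3*3 - 3*2 = 9 - 6 = 3
e23 coeff = 5*3 - 3*3 = 15 - 9 = 6
uv = 30 - 1*e12 + 3*e13 + 6*e23


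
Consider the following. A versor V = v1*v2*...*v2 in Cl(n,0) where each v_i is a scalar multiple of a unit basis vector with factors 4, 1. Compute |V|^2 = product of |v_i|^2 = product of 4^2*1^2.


Each vector v_i has |v_i|^2 = s_i^2
Squared scales: 4^2 = 16, 1^2 = 1
|V|^2 = 16 * 1
= 16


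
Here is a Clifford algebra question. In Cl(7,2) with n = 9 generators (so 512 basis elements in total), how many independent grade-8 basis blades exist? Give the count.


Number of grade-k basis blades in Cl(p,q) with n = p + q is C(n, k).
n = 7 + 2 = 9
C(9, 8) = 9! / (8! * 1!)
= 362880 / (40320 * 1)
= 9


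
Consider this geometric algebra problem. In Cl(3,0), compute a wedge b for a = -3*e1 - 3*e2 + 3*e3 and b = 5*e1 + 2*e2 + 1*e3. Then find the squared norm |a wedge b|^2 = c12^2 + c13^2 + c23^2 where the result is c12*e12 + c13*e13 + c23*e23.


a wedge b = (a1*b2 - a2*b1)*e12 + (a1*b3 - a3*b1)*e13 + (a2*b3 - a3*b2)*e23
e12 coeff: (-3)*2 - (-3)*5 = -6 - (-15) = 9
e13 coeff: (-3)*1 - 3*5 = -3 - 15 = -18
e23 coeff: (-3)*1 - 3*2 = -3 - 6 = -9
|a wedge b|^2 = 9^2 + (-18)^2 + (-9)^2
= 81 + 324 + 81
= 486


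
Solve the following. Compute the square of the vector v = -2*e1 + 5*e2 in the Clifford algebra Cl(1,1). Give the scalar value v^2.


v^2 = sum of c_i^2 * e_i^2
Positive signature terms (e_i^2 = +1): (-2)^2 = 4
Negative signature terms (e_j^2 = -1): 5^2 = 25
v^2 = 4 - 25 = -21


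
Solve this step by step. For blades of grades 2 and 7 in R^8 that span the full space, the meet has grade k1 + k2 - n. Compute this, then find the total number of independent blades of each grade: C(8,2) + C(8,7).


Meet grade = grade(A) + grade(B) - n
= 2 + 7 - 8 = 1
C(8,2) = 28
C(8,7) = 8
dim_A + dim_B = 28 + 8 = 36


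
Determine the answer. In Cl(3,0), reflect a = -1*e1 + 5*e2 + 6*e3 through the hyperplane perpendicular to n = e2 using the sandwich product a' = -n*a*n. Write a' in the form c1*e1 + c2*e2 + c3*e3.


Reflection formula: a' = -n*a*n, with n = e2 (unit vector, n^2 = 1).
For reflection through hyperplane perp to e2:
The component along e2 flips sign, others stay.
a = (-1, 5, 6)
a' = (-1, -5, 6)
a' = -1*e1 - 5*e2 + 6*e3


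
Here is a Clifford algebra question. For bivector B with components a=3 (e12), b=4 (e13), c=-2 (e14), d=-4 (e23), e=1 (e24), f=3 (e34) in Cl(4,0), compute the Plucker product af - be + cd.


Plucker relation: af - be + cd
a*f = 3*3 = 9
b*e = 4*1 = 4
c*d = (-2)*(-4) = 8
af - be + cd = 9 - 4 + 8
= 13


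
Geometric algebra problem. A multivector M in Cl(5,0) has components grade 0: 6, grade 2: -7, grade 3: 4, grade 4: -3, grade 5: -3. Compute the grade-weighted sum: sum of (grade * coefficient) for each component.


Grade-weighted sum = sum of grade_k * coefficient_k
0*6 = 0
2*(-7) = -14
3*4 = 12
4*(-3) = -12
5*(-3) = -15
Total = 0 + (-14) + 12 + (-12) + (-15) = -29


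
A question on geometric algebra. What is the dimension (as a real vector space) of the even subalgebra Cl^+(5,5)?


Even subalgebra dimension = 2^(n-1)
n = 5 + 5 = 10
2^(10 - 1) = 2^9 = 512
Verification: sum of C(10,k) for even k = 1 + 45 + 210 + 210 + 45 + 1 = 512
Result = 512


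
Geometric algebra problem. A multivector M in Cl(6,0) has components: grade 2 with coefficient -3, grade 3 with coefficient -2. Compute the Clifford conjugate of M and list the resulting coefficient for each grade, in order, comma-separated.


Clifford conjugate sign for grade k: (-1)^(k(k+1)/2)
Grade 2: (-1)^(2*3/2) = (-1)^3 = -1, coeff -3 -> 3
Grade 3: (-1)^(3*4/2) = (-1)^6 = 1, coeff -2 -> -2
Conjugated coefficients: 3, -2


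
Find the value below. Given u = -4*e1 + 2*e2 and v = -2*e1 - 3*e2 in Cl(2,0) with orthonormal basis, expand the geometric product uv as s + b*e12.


Expand: (-4*e1 + 2*e2)(-2*e1 - 3*e2)
= (-4)*(-2)*e1e1 + (-4)*(-3)*e1e2 + 2*(-2)*e2e1 + 2*(-3)*e2e2
Using e1^2 = e2^2 = 1, e2e1 = -e1e2:
Scalar part s = (-4)*(-2) + 2*(-3) = 8 + (-6) = 2
Bivector part b = (-4)*(-3) - 2*(-2) = 12 - (-4) = 16
uv = 2 + 16*e12


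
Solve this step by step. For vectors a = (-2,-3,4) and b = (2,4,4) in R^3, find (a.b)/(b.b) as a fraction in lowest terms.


Projection coefficient = (a . b) / (b . b)
a . b = (-2)*2 + (-3)*4 + 4*4
= -4 + (-12) + 16 = 0
b . b = 2^2 + 4^2 + 4^2
= 4 + 16 + 16 = 36
Coefficient = 0/36
In lowest terms: 0/1


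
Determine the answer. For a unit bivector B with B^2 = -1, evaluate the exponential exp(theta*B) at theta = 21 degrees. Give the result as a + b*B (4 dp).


For a unit bivector B with B^2 = -1, the exponential series gives
e^(theta*B) = cos(theta) + sin(theta)*B (the GA analogue of Euler's formula).
theta = 21 degrees = 0.366519 rad
cos(21 deg) = 0.9336
sin(21 deg) = 0.3584
exp(theta*B) = 0.9336 + 0.3584*B


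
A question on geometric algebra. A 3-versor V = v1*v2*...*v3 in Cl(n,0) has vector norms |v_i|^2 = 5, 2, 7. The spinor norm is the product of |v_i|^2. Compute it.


Spinor norm N(V) = |v1|^2 * |v2|^2 * ... * |v3|^2
= 5 * 2 * 7
Running product: 5, 10, 70
N(V) = 70


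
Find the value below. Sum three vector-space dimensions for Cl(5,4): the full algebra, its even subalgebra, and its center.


n = 5 + 4 = 9
Total dim = 2^9 = 512
Even subalgebra dim = 2^8 = 256
n is odd, so center dim = 2
Sum = 512 + 256 + 2 = 770


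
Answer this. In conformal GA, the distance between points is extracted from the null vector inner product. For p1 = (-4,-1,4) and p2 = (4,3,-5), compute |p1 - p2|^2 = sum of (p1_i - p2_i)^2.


p1 - p2 = (-8, -4, 9)
|p1 - p2|^2 = (-8)^2 + (-4)^2 + 9^2
= 64 + 16 + 81
= 161


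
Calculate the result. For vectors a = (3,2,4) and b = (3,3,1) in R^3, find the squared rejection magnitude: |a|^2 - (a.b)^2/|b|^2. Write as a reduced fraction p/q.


|a|^2 = 3^2 + 2^2 + 4^2 = 29
|b|^2 = 3^2 + 3^2 + 1^2 = 19
a . b = 3*3 + 2*3 + 4*1 = 19
(a.b)^2 = 19^2 = 361
|rej|^2 = 29 - 361/19
= (551 - 361)/19
= 190/19
In lowest terms: 10/1


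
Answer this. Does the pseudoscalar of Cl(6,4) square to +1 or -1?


The pseudoscalar I = e1...e_n (product of all n generators) of Cl(p,q) satisfies I^2 = (-1)^(q + n(n-1)/2).
p = 6, q = 4, n = p + q = 10
n(n-1)/2 = 10 * 9 / 2 = 45
Exponent = q + n(n-1)/2 = 4 + 45 = 49
I^2 = (-1)^49 = -1


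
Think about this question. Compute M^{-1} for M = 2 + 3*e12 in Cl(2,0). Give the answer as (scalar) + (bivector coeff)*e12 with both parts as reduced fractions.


M = 2 + 3*e12, where e12^2 = -1.
Since M commutes with its reverse ~M = a - b*e12, M * ~M = a^2 - b^2*e12^2 = a^2 + b^2.
So M^{-1} = ~M / (a^2 + b^2) = (a - b*e12)/(a^2 + b^2).
a^2 + b^2 = 4 + 9 = 13
Scalar part = 2/13 = 2/13
Bivector coeff = -3/13 = -3/13
M^{-1} = 2/13 - 3/13*e12


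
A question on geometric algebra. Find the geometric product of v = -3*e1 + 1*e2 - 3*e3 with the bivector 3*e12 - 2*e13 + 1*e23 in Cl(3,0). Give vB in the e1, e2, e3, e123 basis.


vB has grade-1 (vector) and grade-3 (trivector) parts: vB = (v _| B) + (v ^ B).
Vector part <vB>_1:
  e1: -v2*b12 - v3*b13 = -(1)*(3) - (-3)*(-2) = -9
  e2: v1*b12 - v3*b23 = (-3)*(3) - (-3)*(1) = -6
  e3: v1*b13 + v2*b23 = (-3)*(-2) + (1)*(1) = 7
Trivector part <vB>_3:
  e123: v1*b23 - v2*b13 + v3*b12 = (-3)*(1) - (1)*(-2) + (-3)*(3) = -10
vB = -9*e1 - 6*e2 + 7*e3 - 10*e123


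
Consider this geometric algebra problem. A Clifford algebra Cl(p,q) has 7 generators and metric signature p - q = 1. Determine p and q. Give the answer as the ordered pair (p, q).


We need p + q = 7 and p - q = 1.
Adding: 2p = 7 + 1 = 8, so p = 4.
Then q = 7 - 4 = 3.
(p, q) = (4, 3)


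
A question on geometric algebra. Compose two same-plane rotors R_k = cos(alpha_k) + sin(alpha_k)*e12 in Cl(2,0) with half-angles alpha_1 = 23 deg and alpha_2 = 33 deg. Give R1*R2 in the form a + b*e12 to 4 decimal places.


Same-plane rotors commute and their half-angles add:
R1*R2 = cos(a1 + a2) + sin(a1 + a2)*e12.
a1 + a2 = 23 + 33 = 56 deg
cos(56 deg) = 0.5592
sin(56 deg) = 0.8290
R1*R2 = 0.5592 + 0.8290*e12


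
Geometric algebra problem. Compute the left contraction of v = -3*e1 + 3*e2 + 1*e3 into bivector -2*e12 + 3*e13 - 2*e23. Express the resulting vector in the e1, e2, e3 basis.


Left contraction v _| B = <vB>_1 (grade-1 part of the geometric product vB).
Using e1_|e12 = e2, e2_|e12 = -e1, e1_|e13 = e3, e3_|e13 = -e1, e2_|e23 = e3, e3_|e23 = -e2:
e1 coeff: -v2*b12 - v3*b13 = -(3)*(-2) - (1)*(3) = 3
e2 coeff: v1*b12 - v3*b23 = (-3)*(-2) - (1)*(-2) = 8
e3 coeff: v1*b13 + v2*b23 = (-3)*(3) + (3)*(-2) = -15
v _| B = 3*e1 + 8*e2 - 15*e3


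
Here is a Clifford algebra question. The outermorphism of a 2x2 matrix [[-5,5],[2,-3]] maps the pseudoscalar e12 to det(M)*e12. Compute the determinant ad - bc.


The outermorphism of a linear map f sends e1^e2 to f(e1)^f(e2).
f(e1) = -5*e1 + 2*e2
f(e2) = 5*e1 - 3*e2
f(e1) ^ f(e2) = (-5*e1 + 2*e2) ^ (5*e1 - 3*e2)
= (-5)*(-3)*e12 + 2*5*e21
= (15 - 10)*e12
= 5*e12
Coefficient = 5


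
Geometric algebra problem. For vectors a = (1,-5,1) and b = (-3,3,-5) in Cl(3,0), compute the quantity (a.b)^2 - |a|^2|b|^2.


a . b = 1*(-3) + (-5)*3 + 1*(-5)
= -3 + (-15) + (-5) = -23
|a|^2 = 1^2 + (-5)^2 + 1^2 = 27
|b|^2 = (-3)^2 + 3^2 + (-5)^2 = 43
(a.b)^2 = (-23)^2 = 529
|a|^2 * |b|^2 = 27 * 43 = 1161
Result = 529 - 1161 = -632


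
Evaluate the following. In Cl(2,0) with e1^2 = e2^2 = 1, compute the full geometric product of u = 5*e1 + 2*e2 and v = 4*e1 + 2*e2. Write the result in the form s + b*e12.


Expand: (5*e1 + 2*e2)(4*e1 + 2*e2)
= 5*4*e1e1 + 5*2*e1e2 + 2*4*e2e1 + 2*2*e2e2
Using e1^2 = e2^2 = 1, e2e1 = -e1e2:
Scalar part s = 5*4 + 2*2 = 20 + 4 = 24
Bivector part b = 5*2 - 2*4 = 10 - 8 = 2
uv = 24 + 2*e12


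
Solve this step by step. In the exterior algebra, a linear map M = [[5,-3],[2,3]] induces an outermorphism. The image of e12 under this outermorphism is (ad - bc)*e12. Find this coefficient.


The outermorphism of a linear map f sends e1^e2 to f(e1)^f(e2).
f(e1) = 5*e1 + 2*e2
f(e2) = -3*e1 + 3*e2
f(e1) ^ f(e2) = (5*e1 + 2*e2) ^ (-3*e1 + 3*e2)
= 5*3*e12 + 2*(-3)*e21
= (15 - (-6))*e12
= 21*e12
Coefficient = 21


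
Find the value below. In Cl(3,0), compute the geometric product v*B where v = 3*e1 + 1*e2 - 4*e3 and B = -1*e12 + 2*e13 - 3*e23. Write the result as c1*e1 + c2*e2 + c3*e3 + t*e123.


vB has grade-1 (vector) and grade-3 (trivector) parts: vB = (v _| B) + (v ^ B).
Vector part <vB>_1:
  e1: -v2*b12 - v3*b13 = -(1)*(-1) - (-4)*(2) = 9
  e2: v1*b12 - v3*b23 = (3)*(-1) - (-4)*(-3) = -15
  e3: v1*b13 + v2*b23 = (3)*(2) + (1)*(-3) = 3
Trivector part <vB>_3:
  e123: v1*b23 - v2*b13 + v3*b12 = (3)*(-3) - (1)*(2) + (-4)*(-1) = -7
vB = 9*e1 - 15*e2 + 3*e3 - 7*e123


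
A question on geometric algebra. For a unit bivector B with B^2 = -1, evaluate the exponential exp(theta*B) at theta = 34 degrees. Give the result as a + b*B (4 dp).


For a unit bivector B with B^2 = -1, the exponential series gives
e^(theta*B) = cos(theta) + sin(theta)*B (the GA analogue of Euler's formula).
theta = 34 degrees = 0.593412 rad
cos(34 deg) = 0.8290
sin(34 deg) = 0.5592
exp(theta*B) = 0.8290 + 0.5592*B


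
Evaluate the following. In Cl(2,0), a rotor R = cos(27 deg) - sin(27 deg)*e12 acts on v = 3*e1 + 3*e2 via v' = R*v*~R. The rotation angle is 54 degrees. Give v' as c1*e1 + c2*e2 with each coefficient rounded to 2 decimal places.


Rotor R = cos(27deg) - sin(27deg)*e12
Rotation angle theta = 2 * 27 = 54 degrees
v' = R*v*~R rotates v by theta.
cos(54deg) = 0.5878, sin(54deg) = 0.8090
v'_1 = 3*cos(54deg) - 3*sin(54deg)
= 3*0.5878 - 3*0.8090
= -0.66
v'_2 = 3*sin(54deg) + 3*cos(54deg)
= 3*0.8090 + 3*0.5878
= 4.19
v' = -0.66*e1 + 4.19*e2


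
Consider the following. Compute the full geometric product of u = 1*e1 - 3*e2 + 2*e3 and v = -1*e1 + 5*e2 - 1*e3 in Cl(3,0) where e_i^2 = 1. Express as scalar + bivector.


In Cl(3,0): e_i^2 = 1, e_ie_j = -e_je_i for i != j.
Scalar part = u . v = 1*(-1) + (-3)*5 + 2*(-1)
= -1 + (-15) + (-2) = -18
e12 coeff = 1*5 - (-3)*(-1) = 5 - 3 = 2
e13 coeff = 1*(-1) - 2*(-1) = -1 - (-2) = 1
e23 coeff = (-3)*(-1) - 2*5 = 3 - 10 = -7
uv = -18 + 2*e12 + 1*e13 - 7*e23


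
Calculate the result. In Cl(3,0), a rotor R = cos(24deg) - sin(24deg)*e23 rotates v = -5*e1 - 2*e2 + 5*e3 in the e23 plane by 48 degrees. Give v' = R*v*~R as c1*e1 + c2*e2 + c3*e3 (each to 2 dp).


Rotor R = cos(24deg) - sin(24deg)*e23
Rotation angle theta = 2 * 24 = 48 degrees in the e23 plane (e2 -> e3).
The component perpendicular to the plane (e1) is invariant: v'_1 = v1 = -5.00
cos(48deg) = 0.6691, sin(48deg) = 0.7431
v'_2 = v2*cos(theta) - v3*sin(theta) = -2*0.6691 - 5*0.7431 = -5.05
v'_3 = v2*sin(theta) + v3*cos(theta) = -2*0.7431 + 5*0.6691 = 1.86
v' = -5.00*e1 - 5.05*e2 + 1.86*e3


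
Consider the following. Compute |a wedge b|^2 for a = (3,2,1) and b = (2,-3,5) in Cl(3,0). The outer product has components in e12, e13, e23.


a wedge b = (a1*b2 - a2*b1)*e12 + (a1*b3 - a3*b1)*e13 + (a2*b3 - a3*b2)*e23
e12 coeff: 3*(-3) - 2*2 = -9 - 4 = -13
e13 coeff: 3*5 - 1*2 = 15 - 2 = 13
e23 coeff: 2*5 - 1*(-3) = 10 - (-3) = 13
|a wedge b|^2 = (-13)^2 + 13^2 + 13^2
= 169 + 169 + 169
= 507


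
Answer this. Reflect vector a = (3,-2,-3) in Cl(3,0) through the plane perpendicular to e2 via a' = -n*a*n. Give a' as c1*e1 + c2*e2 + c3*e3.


Reflection formula: a' = -n*a*n, with n = e2 (unit vector, n^2 = 1).
For reflection through hyperplane perp to e2:
The component along e2 flips sign, others stay.
a = (3, -2, -3)
a' = (3, 2, -3)
a' = 3*e1 + 2*e2 - 3*e3


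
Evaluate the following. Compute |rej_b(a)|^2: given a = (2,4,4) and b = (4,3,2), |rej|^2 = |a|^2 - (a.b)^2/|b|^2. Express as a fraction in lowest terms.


|a|^2 = 2^2 + 4^2 + 4^2 = 36
|b|^2 = 4^2 + 3^2 + 2^2 = 29
a . b = 2*4 + 4*3 + 4*2 = 28
(a.b)^2 = 28^2 = 784
|rej|^2 = 36 - 784/29
= (1044 - 784)/29
= 260/29
In lowest terms: 260/29


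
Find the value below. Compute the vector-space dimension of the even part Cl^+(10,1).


Even subalgebra dimension = 2^(n-1)
n = 10 + 1 = 11
2^(11 - 1) = 2^10 = 1024
Verification: sum of C(11,k) for even k = 1 + 55 + 330 + 462 + 165 + 11 = 1024
Result = 1024


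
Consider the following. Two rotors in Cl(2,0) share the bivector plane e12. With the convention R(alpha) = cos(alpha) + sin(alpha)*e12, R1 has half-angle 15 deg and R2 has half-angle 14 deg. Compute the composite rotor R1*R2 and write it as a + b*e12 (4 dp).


Same-plane rotors commute and their half-angles add:
R1*R2 = cos(a1 + a2) + sin(a1 + a2)*e12.
a1 + a2 = 15 + 14 = 29 deg
cos(29 deg) = 0.8746
sin(29 deg) = 0.4848
R1*R2 = 0.8746 + 0.4848*e12


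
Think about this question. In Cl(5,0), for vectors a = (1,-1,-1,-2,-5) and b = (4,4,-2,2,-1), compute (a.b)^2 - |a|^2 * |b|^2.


a . b = 1*4 + (-1)*4 + (-1)*(-2) + (-2)*2 + (-5)*(-1)
= 4 + (-4) + 2 + (-4) + 5 = 3
|a|^2 = 1^2 + (-1)^2 + (-1)^2 + (-2)^2 + (-5)^2 = 32
|b|^2 = 4^2 + 4^2 + (-2)^2 + 2^2 + (-1)^2 = 41
(a.b)^2 = 3^2 = 9
|a|^2 * |b|^2 = 32 * 41 = 1312
Result = 9 - 1312 = -1303


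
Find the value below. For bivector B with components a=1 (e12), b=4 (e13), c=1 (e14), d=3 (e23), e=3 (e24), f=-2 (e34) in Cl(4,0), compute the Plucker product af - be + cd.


Plucker relation: af - be + cd
a*f = 1*(-2) = -2
b*e = 4*3 = 12
c*d = 1*3 = 3
af - be + cd = -2 - 12 + 3
= -11


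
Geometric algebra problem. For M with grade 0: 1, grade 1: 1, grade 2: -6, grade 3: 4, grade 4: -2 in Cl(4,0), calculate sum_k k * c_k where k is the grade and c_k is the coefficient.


Grade-weighted sum = sum of grade_k * coefficient_k
0*1 = 0
1*1 = 1
2*(-6) = -12
3*4 = 12
4*(-2) = -8
Total = 0 + 1 + (-12) + 12 + (-8) = -7


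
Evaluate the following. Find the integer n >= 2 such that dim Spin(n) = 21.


dim Spin(n) = dim so(n) = n(n-1)/2.
Solve n(n-1)/2 = 21, i.e. n^2 - n - 42 = 0.
Discriminant = 1 + 8*21 = 169
n = (1 + sqrt(169))/2 = (1 + 13)/2 = 7


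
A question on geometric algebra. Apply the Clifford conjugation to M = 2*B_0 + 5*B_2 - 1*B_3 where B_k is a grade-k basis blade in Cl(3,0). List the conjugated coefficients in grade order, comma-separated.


Clifford conjugate sign for grade k: (-1)^(k(k+1)/2)
Grade 0: (-1)^(0*1/2) = (-1)^0 = 1, coeff 2 -> 2
Grade 2: (-1)^(2*3/2) = (-1)^3 = -1, coeff 5 -> -5
Grade 3: (-1)^(3*4/2) = (-1)^6 = 1, coeff -1 -> -1
Conjugated coefficients: 2, -5, -1


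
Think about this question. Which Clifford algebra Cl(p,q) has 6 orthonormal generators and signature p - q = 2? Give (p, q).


We need p + q = 6 and p - q = 2.
Adding: 2p = 6 + 2 = 8, so p = 4.
Then q = 6 - 4 = 2.
(p, q) = (4, 2)


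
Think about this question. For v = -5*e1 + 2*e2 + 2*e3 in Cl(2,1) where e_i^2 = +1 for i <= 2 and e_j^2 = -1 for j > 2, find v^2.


v^2 = sum of c_i^2 * e_i^2
Positive signature terms (e_i^2 = +1): (-5)^2 + 2^2 = 29
Negative signature terms (e_j^2 = -1): 2^2 = 4
v^2 = 29 - 4 = 25


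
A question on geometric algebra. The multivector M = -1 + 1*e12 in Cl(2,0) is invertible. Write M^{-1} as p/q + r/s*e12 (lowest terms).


M = -1 + 1*e12, where e12^2 = -1.
Since M commutes with its reverse ~M = a - b*e12, M * ~M = a^2 - b^2*e12^2 = a^2 + b^2.
So M^{-1} = ~M / (a^2 + b^2) = (a - b*e12)/(a^2 + b^2).
a^2 + b^2 = 1 + 1 = 2
Scalar part = -1/2 = -1/2
Bivector coeff = -1/2 = -1/2
M^{-1} = -1/2 - 1/2*e12


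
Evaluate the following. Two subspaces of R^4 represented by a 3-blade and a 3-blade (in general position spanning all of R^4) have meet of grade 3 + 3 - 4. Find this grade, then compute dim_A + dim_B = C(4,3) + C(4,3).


Meet grade = grade(A) + grade(B) - n
= 3 + 3 - 4 = 2
C(4,3) = 4
C(4,3) = 4
dim_A + dim_B = 4 + 4 = 8


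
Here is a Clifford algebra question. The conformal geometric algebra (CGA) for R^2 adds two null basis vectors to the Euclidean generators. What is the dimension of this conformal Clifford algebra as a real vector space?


The conformal model of R^2 uses Cl(3,1): the 2 Euclidean generators plus two extra orthogonal generators e+ (e+^2 = +1) and e- (e-^2 = -1), from which the null vectors e0, einf are built.
Number of generators m = 2 + 2 = 4.
dim Cl(p,q) = 2^m = 2^4 = 16


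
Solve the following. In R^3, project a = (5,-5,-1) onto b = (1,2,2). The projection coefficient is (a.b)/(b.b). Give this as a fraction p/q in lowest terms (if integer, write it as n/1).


Projection coefficient = (a . b) / (b . b)
a . b = 5*1 + (-5)*2 + (-1)*2
= 5 + (-10) + (-2) = -7
b . b = 1^2 + 2^2 + 2^2
= 1 + 4 + 4 = 9
Coefficient = -7/9
In lowest terms: -7/9


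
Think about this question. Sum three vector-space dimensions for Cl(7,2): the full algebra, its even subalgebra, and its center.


n = 7 + 2 = 9
Total dim = 2^9 = 512
Even subalgebra dim = 2^8 = 256
n is odd, so center dim = 2
Sum = 512 + 256 + 2 = 770


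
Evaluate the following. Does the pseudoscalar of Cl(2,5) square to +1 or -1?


The pseudoscalar I = e1...e_n (product of all n generators) of Cl(p,q) satisfies I^2 = (-1)^(q + n(n-1)/2).
p = 2, q = 5, n = p + q = 7
n(n-1)/2 = 7 * 6 / 2 = 21
Exponent = q + n(n-1)/2 = 5 + 21 = 26
I^2 = (-1)^26 = +1


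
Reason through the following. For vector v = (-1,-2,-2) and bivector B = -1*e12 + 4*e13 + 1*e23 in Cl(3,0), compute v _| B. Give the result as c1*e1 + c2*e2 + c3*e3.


Left contraction v _| B = <vB>_1 (grade-1 part of the geometric product vB).
Using e1_|e12 = e2, e2_|e12 = -e1, e1_|e13 = e3, e3_|e13 = -e1, e2_|e23 = e3, e3_|e23 = -e2:
e1 coeff: -v2*b12 - v3*b13 = -(-2)*(-1) - (-2)*(4) = 6
e2 coeff: v1*b12 - v3*b23 = (-1)*(-1) - (-2)*(1) = 3
e3 coeff: v1*b13 + v2*b23 = (-1)*(4) + (-2)*(1) = -6
v _| B = 6*e1 + 3*e2 - 6*e3


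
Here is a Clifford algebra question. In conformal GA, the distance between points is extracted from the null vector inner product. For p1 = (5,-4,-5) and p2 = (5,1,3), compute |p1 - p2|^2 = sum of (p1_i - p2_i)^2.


p1 - p2 = (0, -5, -8)
|p1 - p2|^2 = 0^2 + (-5)^2 + (-8)^2
= 0 + 25 + 64
= 89


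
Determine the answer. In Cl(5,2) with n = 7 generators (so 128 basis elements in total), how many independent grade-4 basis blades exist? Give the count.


Number of grade-k basis blades in Cl(p,q) with n = p + q is C(n, k).
n = 5 + 2 = 7
C(7, 4) = 7! / (4! * 3!)
= 5040 / (24 * 6)
= 35


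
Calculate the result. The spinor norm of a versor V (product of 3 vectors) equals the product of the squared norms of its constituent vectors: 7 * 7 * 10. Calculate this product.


Spinor norm N(V) = |v1|^2 * |v2|^2 * ... * |v3|^2
= 7 * 7 * 10
Running product: 7, 49, 490
N(V) = 490


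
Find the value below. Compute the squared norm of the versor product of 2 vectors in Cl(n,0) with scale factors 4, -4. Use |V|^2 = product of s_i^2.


Each vector v_i has |v_i|^2 = s_i^2
Squared scales: 4^2 = 16, (-4)^2 = 16
|V|^2 = 16 * 16
= 256


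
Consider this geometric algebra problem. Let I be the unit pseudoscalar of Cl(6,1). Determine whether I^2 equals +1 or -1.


The pseudoscalar I = e1...e_n (product of all n generators) of Cl(p,q) satisfies I^2 = (-1)^(q + n(n-1)/2).
p = 6, q = 1, n = p + q = 7
n(n-1)/2 = 7 * 6 / 2 = 21
Exponent = q + n(n-1)/2 = 1 + 21 = 22
I^2 = (-1)^22 = +1


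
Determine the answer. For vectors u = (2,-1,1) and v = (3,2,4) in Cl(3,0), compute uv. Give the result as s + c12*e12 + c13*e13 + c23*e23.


In Cl(3,0): e_i^2 = 1, e_ie_j = -e_je_i for i != j.
Scalar part = u . v = 2*3 + (-1)*2 + 1*4
= 6 + (-2) + 4 = 8
e12 coeff = 2*2 - (-1)*3 = 4 - (-3) = 7
e13 coeff = 2*4 - 1*3 = 8 - 3 = 5
e23 coeff = (-1)*4 - 1*2 = -4 - 2 = -6
uv = 8 + 7*e12 + 5*e13 - 6*e23


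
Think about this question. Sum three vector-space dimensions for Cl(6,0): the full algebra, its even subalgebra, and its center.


n = 6 + 0 = 6
Total dim = 2^6 = 64
Even subalgebra dim = 2^5 = 32
n is even, so center dim = 1
Sum = 64 + 32 + 1 = 97


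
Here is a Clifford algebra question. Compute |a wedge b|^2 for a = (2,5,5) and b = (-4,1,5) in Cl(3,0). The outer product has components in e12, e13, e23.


a wedge b = (a1*b2 - a2*b1)*e12 + (a1*b3 - a3*b1)*e13 + (a2*b3 - a3*b2)*e23
e12 coeff: 2*1 - 5*(-4) = 2 - (-20) = 22
e13 coeff: 2*5 - 5*(-4) = 10 - (-20) = 30
e23 coeff: 5*5 - 5*1 = 25 - 5 = 20
|a wedge b|^2 = 22^2 + 30^2 + 20^2
= 484 + 900 + 400
= 1784


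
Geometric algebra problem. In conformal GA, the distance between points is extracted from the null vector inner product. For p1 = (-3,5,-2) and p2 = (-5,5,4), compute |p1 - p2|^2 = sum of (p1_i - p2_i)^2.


p1 - p2 = (2, 0, -6)
|p1 - p2|^2 = 2^2 + 0^2 + (-6)^2
= 4 + 0 + 36
= 40


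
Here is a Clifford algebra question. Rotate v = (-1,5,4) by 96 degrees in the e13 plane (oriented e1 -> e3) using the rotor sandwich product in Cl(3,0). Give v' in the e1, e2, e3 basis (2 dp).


Rotor R = cos(48deg) - sin(48deg)*e13
Rotation angle theta = 2 * 48 = 96 degrees in the e13 plane (e1 -> e3).
The component perpendicular to the plane (e2) is invariant: v'_2 = v2 = 5.00
cos(96deg) = -0.1045, sin(96deg) = 0.9945
v'_1 = v1*cos(theta) - v3*sin(theta) = -1*(-0.1045) - 4*0.9945 = -3.87
v'_3 = v1*sin(theta) + v3*cos(theta) = -1*0.9945 + 4*(-0.1045) = -1.41
v' = -3.87*e1 + 5.00*e2 - 1.41*e3


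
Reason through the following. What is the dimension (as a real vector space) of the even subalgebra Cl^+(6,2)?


Even subalgebra dimension = 2^(n-1)
n = 6 + 2 = 8
2^(8 - 1) = 2^7 = 128
Verification: sum of C(8,k) for even k = 1 + 28 + 70 + 28 + 1 = 128
Result = 128


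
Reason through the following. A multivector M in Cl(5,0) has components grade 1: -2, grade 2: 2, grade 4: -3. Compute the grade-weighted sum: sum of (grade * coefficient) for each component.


Grade-weighted sum = sum of grade_k * coefficient_k
1*(-2) = -2
2*2 = 4
4*(-3) = -12
Total = -2 + 4 + (-12) = -10


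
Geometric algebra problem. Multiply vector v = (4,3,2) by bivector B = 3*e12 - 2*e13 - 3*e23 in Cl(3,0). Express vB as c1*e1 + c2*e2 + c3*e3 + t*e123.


vB has grade-1 (vector) and grade-3 (trivector) parts: vB = (v _| B) + (v ^ B).
Vector part <vB>_1:
  e1: -v2*b12 - v3*b13 = -(3)*(3) - (2)*(-2) = -5
  e2: v1*b12 - v3*b23 = (4)*(3) - (2)*(-3) = 18
  e3: v1*b13 + v2*b23 = (4)*(-2) + (3)*(-3) = -17
Trivector part <vB>_3:
  e123: v1*b23 - v2*b13 + v3*b12 = (4)*(-3) - (3)*(-2) + (2)*(3) = 0
vB = -5*e1 + 18*e2 - 17*e3 + 0*e123


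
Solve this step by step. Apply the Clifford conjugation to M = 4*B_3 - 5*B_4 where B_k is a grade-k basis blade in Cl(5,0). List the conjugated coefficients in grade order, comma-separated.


Clifford conjugate sign for grade k: (-1)^(k(k+1)/2)
Grade 3: (-1)^(3*4/2) = (-1)^6 = 1, coeff 4 -> 4
Grade 4: (-1)^(4*5/2) = (-1)^10 = 1, coeff -5 -> -5
Conjugated coefficients: 4, -5


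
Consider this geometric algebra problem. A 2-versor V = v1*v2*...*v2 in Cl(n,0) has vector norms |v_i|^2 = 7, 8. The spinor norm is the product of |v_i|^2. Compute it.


Spinor norm N(V) = |v1|^2 * |v2|^2 * ... * |v2|^2
= 7 * 8
Running product: 7, 56
N(V) = 56


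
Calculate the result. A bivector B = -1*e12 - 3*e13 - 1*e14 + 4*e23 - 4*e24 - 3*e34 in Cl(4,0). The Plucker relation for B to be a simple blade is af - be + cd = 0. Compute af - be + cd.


Plucker relation: af - be + cd
a*f = (-1)*(-3) = 3
b*e = (-3)*(-4) = 12
c*d = (-1)*4 = -4
af - be + cd = 3 - 12 + (-4)
= -13


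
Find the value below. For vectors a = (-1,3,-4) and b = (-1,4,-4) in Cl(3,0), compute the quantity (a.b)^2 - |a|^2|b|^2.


a . b = (-1)*(-1) + 3*4 + (-4)*(-4)
= 1 + 12 + 16 = 29
|a|^2 = (-1)^2 + 3^2 + (-4)^2 = 26
|b|^2 = (-1)^2 + 4^2 + (-4)^2 = 33
(a.b)^2 = 29^2 = 841
|a|^2 * |b|^2 = 26 * 33 = 858
Result = 841 - 858 = -17


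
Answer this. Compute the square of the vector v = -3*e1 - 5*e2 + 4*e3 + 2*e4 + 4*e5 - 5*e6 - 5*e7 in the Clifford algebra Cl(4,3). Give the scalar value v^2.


v^2 = sum of c_i^2 * e_i^2
Positive signature terms (e_i^2 = +1): (-3)^2 + (-5)^2 + 4^2 + 2^2 = 54
Negative signature terms (e_j^2 = -1): 4^2 + (-5)^2 + (-5)^2 = 66
v^2 = 54 - 66 = -12


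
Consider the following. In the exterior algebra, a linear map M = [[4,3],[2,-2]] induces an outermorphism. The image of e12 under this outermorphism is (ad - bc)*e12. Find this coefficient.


The outermorphism of a linear map f sends e1^e2 to f(e1)^f(e2).
f(e1) = 4*e1 + 2*e2
f(e2) = 3*e1 - 2*e2
f(e1) ^ f(e2) = (4*e1 + 2*e2) ^ (3*e1 - 2*e2)
= 4*(-2)*e12 + 2*3*e21
= (-8 - 6)*e12
= -14*e12
Coefficient = -14


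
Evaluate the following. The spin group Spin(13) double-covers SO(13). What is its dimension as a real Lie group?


Spin(n) double-covers SO(n); both have Lie algebra so(n) of dimension n(n-1)/2.
n = 13
n(n-1) = 13 * 12 = 156
dim Spin(13) = 156/2 = 78


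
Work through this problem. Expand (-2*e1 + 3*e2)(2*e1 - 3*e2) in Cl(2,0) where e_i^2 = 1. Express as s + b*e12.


Expand: (-2*e1 + 3*e2)(2*e1 - 3*e2)
= (-2)*2*e1e1 + (-2)*(-3)*e1e2 + 3*2*e2e1 + 3*(-3)*e2e2
Using e1^2 = e2^2 = 1, e2e1 = -e1e2:
Scalar part s = (-2)*2 + 3*(-3) = -4 + (-9) = -13
Bivector part b = (-2)*(-3) - 3*2 = 6 - 6 = 0
uv = -13 + 0*e12


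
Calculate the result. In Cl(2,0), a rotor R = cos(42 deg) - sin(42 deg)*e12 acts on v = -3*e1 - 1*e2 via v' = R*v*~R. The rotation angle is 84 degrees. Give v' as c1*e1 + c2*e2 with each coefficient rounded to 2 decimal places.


Rotor R = cos(42deg) - sin(42deg)*e12
Rotation angle theta = 2 * 42 = 84 degrees
v' = R*v*~R rotates v by theta.
cos(84deg) = 0.1045, sin(84deg) = 0.9945
v'_1 = -3*cos(84deg) - (-1)*sin(84deg)
= -3*0.1045 - (-1)*0.9945
= 0.68
v'_2 = -3*sin(84deg) + (-1)*cos(84deg)
= -3*0.9945 + (-1)*0.1045
= -3.09
v' = 0.68*e1 - 3.09*e2


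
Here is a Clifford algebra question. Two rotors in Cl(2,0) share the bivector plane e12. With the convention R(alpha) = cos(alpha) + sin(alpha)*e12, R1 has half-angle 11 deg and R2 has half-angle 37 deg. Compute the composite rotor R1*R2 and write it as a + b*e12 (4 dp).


Same-plane rotors commute and their half-angles add:
R1*R2 = cos(a1 + a2) + sin(a1 + a2)*e12.
a1 + a2 = 11 + 37 = 48 deg
cos(48 deg) = 0.6691
sin(48 deg) = 0.7431
R1*R2 = 0.6691 + 0.7431*e12


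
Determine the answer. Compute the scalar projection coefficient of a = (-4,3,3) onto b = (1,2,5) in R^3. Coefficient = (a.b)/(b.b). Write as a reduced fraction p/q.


Projection coefficient = (a . b) / (b . b)
a . b = (-4)*1 + 3*2 + 3*5
= -4 + 6 + 15 = 17
b . b = 1^2 + 2^2 + 5^2
= 1 + 4 + 25 = 30
Coefficient = 17/30
In lowest terms: 17/30


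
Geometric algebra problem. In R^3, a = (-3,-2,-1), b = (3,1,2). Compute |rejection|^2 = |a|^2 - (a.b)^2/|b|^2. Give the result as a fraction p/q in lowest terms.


|a|^2 = (-3)^2 + (-2)^2 + (-1)^2 = 14
|b|^2 = 3^2 + 1^2 + 2^2 = 14
a . b = (-3)*3 + (-2)*1 + (-1)*2 = -13
(a.b)^2 = (-13)^2 = 169
|rej|^2 = 14 - 169/14
= (196 - 169)/14
= 27/14
In lowest terms: 27/14


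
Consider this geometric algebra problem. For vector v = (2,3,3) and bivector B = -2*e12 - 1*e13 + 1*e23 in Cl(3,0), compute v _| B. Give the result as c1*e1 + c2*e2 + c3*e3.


Left contraction v _| B = <vB>_1 (grade-1 part of the geometric product vB).
Using e1_|e12 = e2, e2_|e12 = -e1, e1_|e13 = e3, e3_|e13 = -e1, e2_|e23 = e3, e3_|e23 = -e2:
e1 coeff: -v2*b12 - v3*b13 = -(3)*(-2) - (3)*(-1) = 9
e2 coeff: v1*b12 - v3*b23 = (2)*(-2) - (3)*(1) = -7
e3 coeff: v1*b13 + v2*b23 = (2)*(-1) + (3)*(1) = 1
v _| B = 9*e1 - 7*e2 + 1*e3


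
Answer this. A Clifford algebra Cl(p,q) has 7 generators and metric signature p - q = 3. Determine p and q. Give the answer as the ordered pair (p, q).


We need p + q = 7 and p - q = 3.
Adding: 2p = 7 + 3 = 10, so p = 5.
Then q = 7 - 5 = 2.
(p, q) = (5, 2)


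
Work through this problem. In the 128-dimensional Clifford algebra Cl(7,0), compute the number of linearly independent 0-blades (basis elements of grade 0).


Number of grade-k basis blades in Cl(p,q) with n = p + q is C(n, k).
n = 7 + 0 = 7
C(7, 0) = 7! / (0! * 7!)
= 5040 / (1 * 5040)
= 1


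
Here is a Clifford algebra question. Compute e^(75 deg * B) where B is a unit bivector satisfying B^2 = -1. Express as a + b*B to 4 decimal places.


For a unit bivector B with B^2 = -1, the exponential series gives
e^(theta*B) = cos(theta) + sin(theta)*B (the GA analogue of Euler's formula).
theta = 75 degrees = 1.308997 rad
cos(75 deg) = 0.2588
sin(75 deg) = 0.9659
exp(theta*B) = 0.2588 + 0.9659*B
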